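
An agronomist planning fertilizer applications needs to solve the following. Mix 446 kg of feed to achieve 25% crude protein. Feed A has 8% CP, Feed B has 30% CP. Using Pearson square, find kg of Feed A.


parts_A = CP_b - target = 30 - 25 = 5
parts_B = target - CP_a = 25 - 8 = 17
total_parts = 5 + 17 = 22
Feed A = 446 * 5 / 22 = 101.36 kg
Feed B = 446 * 17 / 22 = 344.64 kg

101.36 kg


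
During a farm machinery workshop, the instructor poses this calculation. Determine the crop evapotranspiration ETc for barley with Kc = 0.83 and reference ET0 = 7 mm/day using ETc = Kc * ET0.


ETc = Kc * ET0
    = 0.83 * 7
    = 5.81 mm/day


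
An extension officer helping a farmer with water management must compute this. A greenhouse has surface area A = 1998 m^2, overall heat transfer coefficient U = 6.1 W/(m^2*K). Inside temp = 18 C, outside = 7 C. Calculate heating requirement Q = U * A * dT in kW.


dT = 18 - (7) = 11 K
Q = U * A * dT
  = 6.1 * 1998 * 11
  = 134065.80 W = 134.07 kW


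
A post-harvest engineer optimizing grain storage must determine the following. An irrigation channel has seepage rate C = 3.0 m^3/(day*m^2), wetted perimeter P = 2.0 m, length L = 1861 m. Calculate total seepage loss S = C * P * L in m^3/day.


S = C * P * L
  = 3.0 * 2.0 * 1861
  = 11166 m^3/day


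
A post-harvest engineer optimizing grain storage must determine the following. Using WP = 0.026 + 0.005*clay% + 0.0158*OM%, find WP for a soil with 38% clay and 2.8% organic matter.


WP = 0.026 + 0.005*38 + 0.0158*2.8
   = 0.026 + 0.1900 + 0.0442
   = 0.2602


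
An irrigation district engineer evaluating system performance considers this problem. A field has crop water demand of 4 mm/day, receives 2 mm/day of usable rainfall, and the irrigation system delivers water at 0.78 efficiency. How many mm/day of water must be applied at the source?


IWR = (ETc - Pe) / Ea
    = (4 - 2) / 0.78
    = 2 / 0.78
    = 2.56 mm/day


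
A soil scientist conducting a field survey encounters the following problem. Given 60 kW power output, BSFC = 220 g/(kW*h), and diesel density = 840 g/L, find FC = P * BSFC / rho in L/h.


FC = P * BSFC / rho_fuel
   = 60 * 220 / 840
   = 13200 / 840
   = 15.71 L/h


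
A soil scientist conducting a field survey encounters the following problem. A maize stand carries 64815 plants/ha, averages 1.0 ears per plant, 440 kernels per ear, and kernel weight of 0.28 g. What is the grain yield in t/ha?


Y = density * ears * kernels * kw
  = 64815 * 1.0 * 440 * 0.28 g/ha
  = 7985208 g/ha
  = 7985.21 kg/ha = 7.99 t/ha


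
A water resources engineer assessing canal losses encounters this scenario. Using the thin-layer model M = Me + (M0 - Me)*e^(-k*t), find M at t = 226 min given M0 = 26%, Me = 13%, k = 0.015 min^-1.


M = Me + (M0 - Me) * e^(-k*t)
  = 13 + (26 - 13) * e^(-0.015*226)
  = 13 + 13 * e^(-3.390)
  = 13 + 13 * 0.03371
  = 13 + 0.4382
  = 13.44%


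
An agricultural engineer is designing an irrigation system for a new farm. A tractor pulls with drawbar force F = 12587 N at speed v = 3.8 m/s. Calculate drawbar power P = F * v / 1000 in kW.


P = F * v / 1000
  = 12587 * 3.8 / 1000
  = 47830.60 / 1000
  = 47.83 kW


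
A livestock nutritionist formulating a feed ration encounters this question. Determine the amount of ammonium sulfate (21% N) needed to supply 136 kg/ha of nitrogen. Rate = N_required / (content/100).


Rate = N_required / (N_content / 100)
     = 136 / (21 / 100)
     = 136 / 0.21
     = 647.62 kg/ha


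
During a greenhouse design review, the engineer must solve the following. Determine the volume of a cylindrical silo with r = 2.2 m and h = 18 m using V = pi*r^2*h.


V = pi * r^2 * h
  = pi * 2.2^2 * 18
  = pi * 4.84 * 18
  = 273.70 m^3


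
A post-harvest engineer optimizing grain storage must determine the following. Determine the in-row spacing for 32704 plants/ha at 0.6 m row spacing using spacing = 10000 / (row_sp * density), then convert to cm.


spacing = 10000 / (row_sp * density)
        = 10000 / (0.6 * 32704)
        = 10000 / 19622.40
        = 0.50962 m = 50.96 cm


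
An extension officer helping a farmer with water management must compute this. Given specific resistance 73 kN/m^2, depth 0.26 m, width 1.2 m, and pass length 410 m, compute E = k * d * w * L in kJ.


E = k * d * w * L
  = 73 * 0.26 * 1.2 * 410
  = 9338.16 kJ


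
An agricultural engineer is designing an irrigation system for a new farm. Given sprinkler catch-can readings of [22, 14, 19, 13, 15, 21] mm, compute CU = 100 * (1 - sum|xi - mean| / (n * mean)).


xbar = 104 / 6 = 17.333
sum|xi - xbar| = 20
CU = 100 * (1 - 20 / (6 * 17.333))
   = 100 * (1 - 0.1923)
   = 80.77%


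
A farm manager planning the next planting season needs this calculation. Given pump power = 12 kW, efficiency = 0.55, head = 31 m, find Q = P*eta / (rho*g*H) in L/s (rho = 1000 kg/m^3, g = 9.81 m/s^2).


Q = (P * 1000 * eta) / (rho * g * H)
  = (12 * 1000 * 0.55) / (1000 * 9.81 * 31)
  = 6600 / 304110
  = 0.02170 m^3/s = 21.70 L/s


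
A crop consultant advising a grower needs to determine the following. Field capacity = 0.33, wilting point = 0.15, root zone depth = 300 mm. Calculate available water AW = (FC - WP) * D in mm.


AW = (FC - WP) * D
   = (0.33 - 0.15) * 300
   = 0.18 * 300
   = 54 mm


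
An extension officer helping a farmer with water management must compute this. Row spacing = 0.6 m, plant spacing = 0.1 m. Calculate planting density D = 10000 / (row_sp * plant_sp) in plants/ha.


D = 10000 / (row_sp * plant_sp)
  = 10000 / (0.6 * 0.1)
  = 10000 / 0.0600
  = 166666.67 plants/ha


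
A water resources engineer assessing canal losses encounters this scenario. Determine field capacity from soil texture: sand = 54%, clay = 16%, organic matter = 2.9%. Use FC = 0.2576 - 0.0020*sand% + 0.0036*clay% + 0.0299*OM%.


FC = 0.2576 - 0.0020*54 + 0.0036*16 + 0.0299*2.9
   = 0.2576 - 0.1080 + 0.0576 + 0.0867
   = 0.2939


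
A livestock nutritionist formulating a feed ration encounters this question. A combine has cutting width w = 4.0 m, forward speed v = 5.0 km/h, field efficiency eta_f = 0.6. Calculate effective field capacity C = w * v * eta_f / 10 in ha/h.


C = w * v * eta_f / 10
  = 4.0 * 5.0 * 0.6 / 10
  = 12 / 10
  = 1.20 ha/h


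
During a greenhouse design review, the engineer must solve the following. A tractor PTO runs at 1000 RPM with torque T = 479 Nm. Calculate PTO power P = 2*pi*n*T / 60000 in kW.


P = 2*pi*n*T / 60000
  = 2*pi * 1000 * 479 / 60000
  = 3009645.76 / 60000
  = 50.16 kW


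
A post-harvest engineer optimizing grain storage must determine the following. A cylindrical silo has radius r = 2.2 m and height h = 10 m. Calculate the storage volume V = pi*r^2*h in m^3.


V = pi * r^2 * h
  = pi * 2.2^2 * 10
  = pi * 4.84 * 10
  = 152.05 m^3


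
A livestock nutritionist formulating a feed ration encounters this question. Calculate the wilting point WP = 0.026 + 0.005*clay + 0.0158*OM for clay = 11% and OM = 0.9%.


WP = 0.026 + 0.005*11 + 0.0158*0.9
   = 0.026 + 0.0550 + 0.0142
   = 0.0952


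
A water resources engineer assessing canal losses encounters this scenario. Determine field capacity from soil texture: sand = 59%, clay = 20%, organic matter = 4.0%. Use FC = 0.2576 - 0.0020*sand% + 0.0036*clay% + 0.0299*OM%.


FC = 0.2576 - 0.0020*59 + 0.0036*20 + 0.0299*4.0
   = 0.2576 - 0.1180 + 0.0720 + 0.1196
   = 0.3312


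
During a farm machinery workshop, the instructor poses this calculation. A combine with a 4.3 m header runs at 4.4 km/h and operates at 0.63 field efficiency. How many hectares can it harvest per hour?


C = w * v * eta_f / 10
  = 4.3 * 4.4 * 0.63 / 10
  = 11.92 / 10
  = 1.19 ha/h


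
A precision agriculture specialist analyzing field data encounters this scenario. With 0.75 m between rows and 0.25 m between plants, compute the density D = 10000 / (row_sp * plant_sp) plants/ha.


D = 10000 / (row_sp * plant_sp)
  = 10000 / (0.75 * 0.25)
  = 10000 / 0.1875
  = 53333.33 plants/ha


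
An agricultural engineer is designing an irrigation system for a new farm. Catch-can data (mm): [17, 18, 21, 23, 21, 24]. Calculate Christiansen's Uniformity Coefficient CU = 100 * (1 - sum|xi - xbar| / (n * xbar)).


xbar = 124 / 6 = 20.667
sum|xi - xbar| = 12.667
CU = 100 * (1 - 12.667 / (6 * 20.667))
   = 100 * (1 - 0.1022)
   = 89.78%


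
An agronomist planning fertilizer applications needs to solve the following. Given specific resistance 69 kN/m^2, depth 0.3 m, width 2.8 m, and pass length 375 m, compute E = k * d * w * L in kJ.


E = k * d * w * L
  = 69 * 0.3 * 2.8 * 375
  = 21735 kJ


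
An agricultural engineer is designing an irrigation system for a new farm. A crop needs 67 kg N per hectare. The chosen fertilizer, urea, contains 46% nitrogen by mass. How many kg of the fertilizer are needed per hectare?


Rate = N_required / (N_content / 100)
     = 67 / (46 / 100)
     = 67 / 0.46
     = 145.65 kg/ha


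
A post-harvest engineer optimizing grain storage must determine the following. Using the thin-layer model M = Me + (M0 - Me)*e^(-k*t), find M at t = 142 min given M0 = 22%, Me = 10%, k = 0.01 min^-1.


M = Me + (M0 - Me) * e^(-k*t)
  = 10 + (22 - 10) * e^(-0.01*142)
  = 10 + 12 * e^(-1.420)
  = 10 + 12 * 0.24171
  = 10 + 2.9006
  = 12.90%


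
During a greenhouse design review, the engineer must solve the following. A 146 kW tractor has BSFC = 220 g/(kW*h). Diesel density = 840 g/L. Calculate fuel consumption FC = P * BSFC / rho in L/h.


FC = P * BSFC / rho_fuel
   = 146 * 220 / 840
   = 32120 / 840
   = 38.24 L/h


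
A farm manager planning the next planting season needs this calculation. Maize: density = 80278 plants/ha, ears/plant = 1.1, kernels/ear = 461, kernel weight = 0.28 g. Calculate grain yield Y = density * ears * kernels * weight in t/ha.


Y = density * ears * kernels * kw
  = 80278 * 1.1 * 461 * 0.28 g/ha
  = 11398512.66 g/ha
  = 11398.51 kg/ha = 11.40 t/ha


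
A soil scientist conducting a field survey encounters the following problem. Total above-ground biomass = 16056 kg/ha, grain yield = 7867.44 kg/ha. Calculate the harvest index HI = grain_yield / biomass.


HI = grain_yield / biomass
   = 7867.44 / 16056
   = 0.49


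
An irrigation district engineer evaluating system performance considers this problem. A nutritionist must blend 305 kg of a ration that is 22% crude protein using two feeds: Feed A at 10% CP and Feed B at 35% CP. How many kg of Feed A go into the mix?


parts_A = CP_b - target = 35 - 22 = 13
parts_B = target - CP_a = 22 - 10 = 12
total_parts = 13 + 12 = 25
Feed A = 305 * 13 / 25 = 158.60 kg
Feed B = 305 * 12 / 25 = 146.40 kg

158.60 kg


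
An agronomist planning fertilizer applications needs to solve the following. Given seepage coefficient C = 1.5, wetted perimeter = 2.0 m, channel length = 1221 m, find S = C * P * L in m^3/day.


S = C * P * L
  = 1.5 * 2.0 * 1221
  = 3663 m^3/day


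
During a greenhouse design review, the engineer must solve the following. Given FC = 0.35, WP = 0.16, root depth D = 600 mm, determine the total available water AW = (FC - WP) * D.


AW = (FC - WP) * D
   = (0.35 - 0.16) * 600
   = 0.19 * 600
   = 114 mm


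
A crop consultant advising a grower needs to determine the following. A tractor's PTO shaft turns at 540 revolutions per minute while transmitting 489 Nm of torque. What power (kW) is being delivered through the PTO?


P = 2*pi*n*T / 60000
  = 2*pi * 540 * 489 / 60000
  = 1659137.91 / 60000
  = 27.65 kW


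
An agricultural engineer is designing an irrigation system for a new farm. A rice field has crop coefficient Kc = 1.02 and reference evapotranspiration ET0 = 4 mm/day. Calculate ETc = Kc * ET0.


ETc = Kc * ET0
    = 1.02 * 4
    = 4.08 mm/day


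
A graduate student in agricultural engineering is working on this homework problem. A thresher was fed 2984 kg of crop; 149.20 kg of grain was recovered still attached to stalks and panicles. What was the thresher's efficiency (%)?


eta = (total - unthreshed) / total * 100
    = (2984 - 149.20) / 2984 * 100
    = 2834.80 / 2984 * 100
    = 95%


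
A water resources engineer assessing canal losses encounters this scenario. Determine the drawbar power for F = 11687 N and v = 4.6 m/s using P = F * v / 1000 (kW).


P = F * v / 1000
  = 11687 * 4.6 / 1000
  = 53760.20 / 1000
  = 53.76 kW


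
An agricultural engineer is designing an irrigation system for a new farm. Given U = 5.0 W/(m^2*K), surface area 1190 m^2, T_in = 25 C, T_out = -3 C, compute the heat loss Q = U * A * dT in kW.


dT = 25 - (-3) = 28 K
Q = U * A * dT
  = 5.0 * 1190 * 28
  = 166600 W = 166.60 kW


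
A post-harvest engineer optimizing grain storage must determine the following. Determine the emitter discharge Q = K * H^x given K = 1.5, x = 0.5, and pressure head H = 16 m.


Q = K * H^x
  = 1.5 * 16^0.5
  = 1.5 * 4
  = 6 L/h


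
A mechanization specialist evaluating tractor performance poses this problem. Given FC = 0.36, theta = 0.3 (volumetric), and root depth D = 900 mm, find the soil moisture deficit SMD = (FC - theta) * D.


SMD = (FC - theta) * D
    = (0.36 - 0.3) * 900
    = 0.060 * 900
    = 54 mm


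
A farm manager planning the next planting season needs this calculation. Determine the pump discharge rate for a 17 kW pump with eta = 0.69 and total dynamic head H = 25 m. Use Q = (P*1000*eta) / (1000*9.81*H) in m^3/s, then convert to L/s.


Q = (P * 1000 * eta) / (rho * g * H)
  = (17 * 1000 * 0.69) / (1000 * 9.81 * 25)
  = 11730 / 245250
  = 0.04783 m^3/s = 47.83 L/s


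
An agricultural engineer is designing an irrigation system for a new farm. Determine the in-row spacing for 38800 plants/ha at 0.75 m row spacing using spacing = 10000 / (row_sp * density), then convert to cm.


spacing = 10000 / (row_sp * density)
        = 10000 / (0.75 * 38800)
        = 10000 / 29100
        = 0.34364 m = 34.36 cm


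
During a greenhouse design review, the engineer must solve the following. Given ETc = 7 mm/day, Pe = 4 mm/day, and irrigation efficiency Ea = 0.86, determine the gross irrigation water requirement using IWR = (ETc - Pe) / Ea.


IWR = (ETc - Pe) / Ea
    = (7 - 4) / 0.86
    = 3 / 0.86
    = 3.49 mm/day


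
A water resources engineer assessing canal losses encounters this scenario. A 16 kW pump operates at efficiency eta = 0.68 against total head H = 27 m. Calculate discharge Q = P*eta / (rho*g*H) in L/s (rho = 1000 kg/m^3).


Q = (P * 1000 * eta) / (rho * g * H)
  = (16 * 1000 * 0.68) / (1000 * 9.81 * 27)
  = 10880 / 264870
  = 0.04108 m^3/s = 41.08 L/s


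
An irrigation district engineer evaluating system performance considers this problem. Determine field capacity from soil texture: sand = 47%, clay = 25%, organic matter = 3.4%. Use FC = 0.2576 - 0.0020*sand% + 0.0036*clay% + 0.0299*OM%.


FC = 0.2576 - 0.0020*47 + 0.0036*25 + 0.0299*3.4
   = 0.2576 - 0.0940 + 0.0900 + 0.1017
   = 0.3553


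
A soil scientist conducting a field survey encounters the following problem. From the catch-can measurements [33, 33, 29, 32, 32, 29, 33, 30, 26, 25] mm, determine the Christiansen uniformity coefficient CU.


xbar = 302 / 10 = 30.200
sum|xi - xbar| = 24
CU = 100 * (1 - 24 / (10 * 30.200))
   = 100 * (1 - 0.0795)
   = 92.05%


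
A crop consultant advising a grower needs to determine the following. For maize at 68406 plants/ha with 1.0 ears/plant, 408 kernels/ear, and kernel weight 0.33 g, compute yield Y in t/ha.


Y = density * ears * kernels * kw
  = 68406 * 1.0 * 408 * 0.33 g/ha
  = 9210183.84 g/ha
  = 9210.18 kg/ha = 9.21 t/ha


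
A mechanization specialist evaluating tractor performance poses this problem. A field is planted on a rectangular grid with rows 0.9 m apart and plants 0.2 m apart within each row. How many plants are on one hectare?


D = 10000 / (row_sp * plant_sp)
  = 10000 / (0.9 * 0.2)
  = 10000 / 0.1800
  = 55555.56 plants/ha


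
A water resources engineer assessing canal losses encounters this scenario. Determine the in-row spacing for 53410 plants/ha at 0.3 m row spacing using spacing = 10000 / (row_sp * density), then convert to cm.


spacing = 10000 / (row_sp * density)
        = 10000 / (0.3 * 53410)
        = 10000 / 16023
        = 0.62410 m = 62.41 cm


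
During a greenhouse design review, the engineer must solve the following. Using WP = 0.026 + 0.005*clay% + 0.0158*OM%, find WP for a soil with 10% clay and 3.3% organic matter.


WP = 0.026 + 0.005*10 + 0.0158*3.3
   = 0.026 + 0.0500 + 0.0521
   = 0.1281


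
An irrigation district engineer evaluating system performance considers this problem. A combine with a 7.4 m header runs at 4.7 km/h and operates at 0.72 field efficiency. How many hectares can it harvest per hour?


C = w * v * eta_f / 10
  = 7.4 * 4.7 * 0.72 / 10
  = 25.04 / 10
  = 2.50 ha/h


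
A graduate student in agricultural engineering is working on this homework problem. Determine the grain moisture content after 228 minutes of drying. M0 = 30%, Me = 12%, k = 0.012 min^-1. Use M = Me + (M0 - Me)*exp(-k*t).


M = Me + (M0 - Me) * e^(-k*t)
  = 12 + (30 - 12) * e^(-0.012*228)
  = 12 + 18 * e^(-2.736)
  = 12 + 18 * 0.06483
  = 12 + 1.1669
  = 13.17%


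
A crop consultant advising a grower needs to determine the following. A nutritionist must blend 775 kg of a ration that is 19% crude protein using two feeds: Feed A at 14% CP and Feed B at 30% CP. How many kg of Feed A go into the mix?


parts_A = CP_b - target = 30 - 19 = 11
parts_B = target - CP_a = 19 - 14 = 5
total_parts = 11 + 5 = 16
Feed A = 775 * 11 / 16 = 532.81 kg
Feed B = 775 * 5 / 16 = 242.19 kg

532.81 kg


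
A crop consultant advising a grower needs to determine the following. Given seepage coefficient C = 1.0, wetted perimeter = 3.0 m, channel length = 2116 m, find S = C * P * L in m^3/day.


S = C * P * L
  = 1.0 * 3.0 * 2116
  = 6348 m^3/day


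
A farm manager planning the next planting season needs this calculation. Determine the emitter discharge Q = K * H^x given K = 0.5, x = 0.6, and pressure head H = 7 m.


Q = K * H^x
  = 0.5 * 7^0.6
  = 0.5 * 3.2141
  = 1.61 L/h


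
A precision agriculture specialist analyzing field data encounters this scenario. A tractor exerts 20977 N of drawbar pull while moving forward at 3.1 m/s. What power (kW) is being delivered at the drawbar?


P = F * v / 1000
  = 20977 * 3.1 / 1000
  = 65028.70 / 1000
  = 65.03 kW


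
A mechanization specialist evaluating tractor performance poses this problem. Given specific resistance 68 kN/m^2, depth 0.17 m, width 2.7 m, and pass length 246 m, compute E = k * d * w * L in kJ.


E = k * d * w * L
  = 68 * 0.17 * 2.7 * 246
  = 7678.15 kJ


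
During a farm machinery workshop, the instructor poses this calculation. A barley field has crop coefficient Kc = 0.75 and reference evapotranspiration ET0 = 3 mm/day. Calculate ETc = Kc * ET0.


ETc = Kc * ET0
    = 0.75 * 3
    = 2.25 mm/day


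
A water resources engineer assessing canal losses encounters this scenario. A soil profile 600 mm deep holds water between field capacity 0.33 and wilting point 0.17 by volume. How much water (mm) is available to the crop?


AW = (FC - WP) * D
   = (0.33 - 0.17) * 600
   = 0.16 * 600
   = 96 mm


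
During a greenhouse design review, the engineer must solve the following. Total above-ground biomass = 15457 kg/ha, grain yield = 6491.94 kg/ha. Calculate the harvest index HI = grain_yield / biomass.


HI = grain_yield / biomass
   = 6491.94 / 15457
   = 0.42


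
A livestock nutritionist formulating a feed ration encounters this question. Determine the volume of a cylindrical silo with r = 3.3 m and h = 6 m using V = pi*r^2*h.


V = pi * r^2 * h
  = pi * 3.3^2 * 6
  = pi * 10.89 * 6
  = 205.27 m^3


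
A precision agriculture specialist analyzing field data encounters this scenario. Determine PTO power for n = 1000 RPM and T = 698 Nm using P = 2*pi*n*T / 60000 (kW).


P = 2*pi*n*T / 60000
  = 2*pi * 1000 * 698 / 60000
  = 4385663.34 / 60000
  = 73.09 kW


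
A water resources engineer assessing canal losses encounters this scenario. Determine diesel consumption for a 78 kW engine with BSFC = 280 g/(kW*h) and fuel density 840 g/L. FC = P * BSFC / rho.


FC = P * BSFC / rho_fuel
   = 78 * 280 / 840
   = 21840 / 840
   = 26 L/h


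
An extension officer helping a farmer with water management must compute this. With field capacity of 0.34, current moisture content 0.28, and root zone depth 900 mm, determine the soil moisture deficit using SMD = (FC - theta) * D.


SMD = (FC - theta) * D
    = (0.34 - 0.28) * 900
    = 0.060 * 900
    = 54 mm


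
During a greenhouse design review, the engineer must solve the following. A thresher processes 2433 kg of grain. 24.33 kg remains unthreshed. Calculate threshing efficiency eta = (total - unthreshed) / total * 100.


eta = (total - unthreshed) / total * 100
    = (2433 - 24.33) / 2433 * 100
    = 2408.67 / 2433 * 100
    = 99%


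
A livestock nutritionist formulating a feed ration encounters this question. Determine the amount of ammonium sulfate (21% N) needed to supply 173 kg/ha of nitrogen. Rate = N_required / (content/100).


Rate = N_required / (N_content / 100)
     = 173 / (21 / 100)
     = 173 / 0.21
     = 823.81 kg/ha


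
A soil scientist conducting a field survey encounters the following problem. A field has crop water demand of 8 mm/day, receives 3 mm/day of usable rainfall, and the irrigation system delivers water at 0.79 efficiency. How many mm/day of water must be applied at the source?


IWR = (ETc - Pe) / Ea
    = (8 - 3) / 0.79
    = 5 / 0.79
    = 6.33 mm/day


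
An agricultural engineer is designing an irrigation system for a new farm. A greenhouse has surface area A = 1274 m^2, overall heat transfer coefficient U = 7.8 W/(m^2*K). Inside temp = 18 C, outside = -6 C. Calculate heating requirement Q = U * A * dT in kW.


dT = 18 - (-6) = 24 K
Q = U * A * dT
  = 7.8 * 1274 * 24
  = 238492.80 W = 238.49 kW


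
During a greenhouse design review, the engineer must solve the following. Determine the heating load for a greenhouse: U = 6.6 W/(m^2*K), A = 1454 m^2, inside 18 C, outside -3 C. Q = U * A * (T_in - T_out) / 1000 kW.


dT = 18 - (-3) = 21 K
Q = U * A * dT
  = 6.6 * 1454 * 21
  = 201524.40 W = 201.52 kW


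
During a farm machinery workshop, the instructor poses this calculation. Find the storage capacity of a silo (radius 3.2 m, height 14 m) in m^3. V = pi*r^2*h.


V = pi * r^2 * h
  = pi * 3.2^2 * 14
  = pi * 10.24 * 14
  = 450.38 m^3


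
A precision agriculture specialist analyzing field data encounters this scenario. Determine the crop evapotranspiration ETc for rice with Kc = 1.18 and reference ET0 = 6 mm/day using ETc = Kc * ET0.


ETc = Kc * ET0
    = 1.18 * 6
    = 7.08 mm/day


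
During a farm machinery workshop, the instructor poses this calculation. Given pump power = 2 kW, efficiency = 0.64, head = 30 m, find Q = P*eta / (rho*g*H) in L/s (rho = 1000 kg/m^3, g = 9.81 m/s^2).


Q = (P * 1000 * eta) / (rho * g * H)
  = (2 * 1000 * 0.64) / (1000 * 9.81 * 30)
  = 1280 / 294300
  = 0.00435 m^3/s = 4.35 L/s


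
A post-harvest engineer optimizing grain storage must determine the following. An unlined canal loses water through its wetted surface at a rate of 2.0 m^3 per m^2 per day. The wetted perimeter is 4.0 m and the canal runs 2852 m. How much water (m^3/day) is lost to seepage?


S = C * P * L
  = 2.0 * 4.0 * 2852
  = 22816 m^3/day


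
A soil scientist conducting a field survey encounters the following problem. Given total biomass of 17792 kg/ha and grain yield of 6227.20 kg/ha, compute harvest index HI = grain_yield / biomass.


HI = grain_yield / biomass
   = 6227.20 / 17792
   = 0.35


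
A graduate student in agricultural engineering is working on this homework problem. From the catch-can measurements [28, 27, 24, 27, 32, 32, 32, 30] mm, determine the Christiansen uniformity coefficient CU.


xbar = 232 / 8 = 29
sum|xi - xbar| = 20
CU = 100 * (1 - 20 / (8 * 29))
   = 100 * (1 - 0.0862)
   = 91.38%


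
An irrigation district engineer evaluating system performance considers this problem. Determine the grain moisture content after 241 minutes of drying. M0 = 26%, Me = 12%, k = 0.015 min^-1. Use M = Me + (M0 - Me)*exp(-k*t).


M = Me + (M0 - Me) * e^(-k*t)
  = 12 + (26 - 12) * e^(-0.015*241)
  = 12 + 14 * e^(-3.615)
  = 12 + 14 * 0.02692
  = 12 + 0.3768
  = 12.38%


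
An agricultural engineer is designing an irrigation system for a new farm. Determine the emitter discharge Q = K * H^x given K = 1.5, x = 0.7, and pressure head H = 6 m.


Q = K * H^x
  = 1.5 * 6^0.7
  = 1.5 * 3.5051
  = 5.26 L/h


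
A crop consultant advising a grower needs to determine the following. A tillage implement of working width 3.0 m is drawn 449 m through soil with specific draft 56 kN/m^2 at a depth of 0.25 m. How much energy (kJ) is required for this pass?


E = k * d * w * L
  = 56 * 0.25 * 3.0 * 449
  = 18858 kJ


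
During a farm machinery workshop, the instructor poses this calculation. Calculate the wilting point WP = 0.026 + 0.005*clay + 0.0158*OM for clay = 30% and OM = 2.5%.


WP = 0.026 + 0.005*30 + 0.0158*2.5
   = 0.026 + 0.1500 + 0.0395
   = 0.2155


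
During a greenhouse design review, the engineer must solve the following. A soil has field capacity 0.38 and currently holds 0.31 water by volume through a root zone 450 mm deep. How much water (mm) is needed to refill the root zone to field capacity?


SMD = (FC - theta) * D
    = (0.38 - 0.31) * 450
    = 0.070 * 450
    = 31.50 mm


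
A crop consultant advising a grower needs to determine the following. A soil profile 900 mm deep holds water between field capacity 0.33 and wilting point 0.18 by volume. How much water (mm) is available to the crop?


AW = (FC - WP) * D
   = (0.33 - 0.18) * 900
   = 0.15 * 900
   = 135 mm


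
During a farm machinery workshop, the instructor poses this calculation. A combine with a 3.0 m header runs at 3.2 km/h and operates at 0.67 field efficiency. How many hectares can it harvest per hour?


C = w * v * eta_f / 10
  = 3.0 * 3.2 * 0.67 / 10
  = 6.43 / 10
  = 0.64 ha/h


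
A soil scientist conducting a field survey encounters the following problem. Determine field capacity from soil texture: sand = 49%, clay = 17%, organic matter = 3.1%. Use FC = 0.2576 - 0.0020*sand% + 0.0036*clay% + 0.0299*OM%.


FC = 0.2576 - 0.0020*49 + 0.0036*17 + 0.0299*3.1
   = 0.2576 - 0.0980 + 0.0612 + 0.0927
   = 0.3135


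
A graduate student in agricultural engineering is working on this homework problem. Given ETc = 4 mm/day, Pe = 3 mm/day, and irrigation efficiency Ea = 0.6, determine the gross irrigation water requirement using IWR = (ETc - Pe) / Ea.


IWR = (ETc - Pe) / Ea
    = (4 - 3) / 0.6
    = 1 / 0.6
    = 1.67 mm/day


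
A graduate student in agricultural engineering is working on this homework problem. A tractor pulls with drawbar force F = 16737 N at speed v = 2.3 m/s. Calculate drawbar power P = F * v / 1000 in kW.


P = F * v / 1000
  = 16737 * 2.3 / 1000
  = 38495.10 / 1000
  = 38.50 kW


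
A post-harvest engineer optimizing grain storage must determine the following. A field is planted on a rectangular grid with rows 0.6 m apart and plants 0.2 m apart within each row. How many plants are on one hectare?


D = 10000 / (row_sp * plant_sp)
  = 10000 / (0.6 * 0.2)
  = 10000 / 0.1200
  = 83333.33 plants/ha


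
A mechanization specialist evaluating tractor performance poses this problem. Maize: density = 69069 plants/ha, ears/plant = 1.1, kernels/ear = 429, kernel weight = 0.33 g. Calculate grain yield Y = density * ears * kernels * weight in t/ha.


Y = density * ears * kernels * kw
  = 69069 * 1.1 * 429 * 0.33 g/ha
  = 10755908.16 g/ha
  = 10755.91 kg/ha = 10.76 t/ha


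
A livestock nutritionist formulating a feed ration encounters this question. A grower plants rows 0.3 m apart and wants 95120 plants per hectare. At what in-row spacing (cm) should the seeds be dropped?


spacing = 10000 / (row_sp * density)
        = 10000 / (0.3 * 95120)
        = 10000 / 28536
        = 0.35043 m = 35.04 cm


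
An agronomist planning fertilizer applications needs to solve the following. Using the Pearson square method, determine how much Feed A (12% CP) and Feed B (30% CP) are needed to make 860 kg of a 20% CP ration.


parts_A = CP_b - target = 30 - 20 = 10
parts_B = target - CP_a = 20 - 12 = 8
total_parts = 10 + 8 = 18
Feed A = 860 * 10 / 18 = 477.78 kg
Feed B = 860 * 8 / 18 = 382.22 kg

477.78 kg


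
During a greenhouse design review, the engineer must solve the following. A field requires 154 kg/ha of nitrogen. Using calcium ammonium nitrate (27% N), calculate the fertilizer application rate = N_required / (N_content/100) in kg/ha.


Rate = N_required / (N_content / 100)
     = 154 / (27 / 100)
     = 154 / 0.27
     = 570.37 kg/ha


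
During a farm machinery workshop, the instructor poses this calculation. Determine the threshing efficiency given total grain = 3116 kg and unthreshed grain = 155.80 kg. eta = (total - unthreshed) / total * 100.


eta = (total - unthreshed) / total * 100
    = (3116 - 155.80) / 3116 * 100
    = 2960.20 / 3116 * 100
    = 95%


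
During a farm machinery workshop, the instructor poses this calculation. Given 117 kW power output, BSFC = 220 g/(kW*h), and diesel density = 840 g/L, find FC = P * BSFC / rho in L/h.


FC = P * BSFC / rho_fuel
   = 117 * 220 / 840
   = 25740 / 840
   = 30.64 L/h


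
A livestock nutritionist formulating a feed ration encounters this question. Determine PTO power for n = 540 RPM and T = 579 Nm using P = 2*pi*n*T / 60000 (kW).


P = 2*pi*n*T / 60000
  = 2*pi * 540 * 579 / 60000
  = 1964500.72 / 60000
  = 32.74 kW


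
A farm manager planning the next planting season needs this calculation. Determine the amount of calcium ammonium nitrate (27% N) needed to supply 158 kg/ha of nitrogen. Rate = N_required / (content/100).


Rate = N_required / (N_content / 100)
     = 158 / (27 / 100)
     = 158 / 0.27
     = 585.19 kg/ha


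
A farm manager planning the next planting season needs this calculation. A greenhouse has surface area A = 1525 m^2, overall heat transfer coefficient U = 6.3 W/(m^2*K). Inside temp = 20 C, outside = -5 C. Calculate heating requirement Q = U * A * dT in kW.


dT = 20 - (-5) = 25 K
Q = U * A * dT
  = 6.3 * 1525 * 25
  = 240187.50 W = 240.19 kW


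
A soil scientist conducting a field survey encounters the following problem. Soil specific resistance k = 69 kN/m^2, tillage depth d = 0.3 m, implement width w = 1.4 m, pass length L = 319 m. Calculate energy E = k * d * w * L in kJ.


E = k * d * w * L
  = 69 * 0.3 * 1.4 * 319
  = 9244.62 kJ


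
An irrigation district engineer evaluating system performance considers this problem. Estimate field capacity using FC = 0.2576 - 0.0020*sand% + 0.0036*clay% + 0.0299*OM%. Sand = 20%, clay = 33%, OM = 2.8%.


FC = 0.2576 - 0.0020*20 + 0.0036*33 + 0.0299*2.8
   = 0.2576 - 0.0400 + 0.1188 + 0.0837
   = 0.4201


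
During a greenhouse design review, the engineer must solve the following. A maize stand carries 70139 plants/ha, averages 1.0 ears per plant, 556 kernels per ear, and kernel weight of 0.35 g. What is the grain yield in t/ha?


Y = density * ears * kernels * kw
  = 70139 * 1.0 * 556 * 0.35 g/ha
  = 13649049.40 g/ha
  = 13649.05 kg/ha = 13.65 t/ha


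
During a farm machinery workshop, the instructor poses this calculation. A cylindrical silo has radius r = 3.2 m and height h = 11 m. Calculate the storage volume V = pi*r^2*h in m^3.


V = pi * r^2 * h
  = pi * 3.2^2 * 11
  = pi * 10.24 * 11
  = 353.87 m^3


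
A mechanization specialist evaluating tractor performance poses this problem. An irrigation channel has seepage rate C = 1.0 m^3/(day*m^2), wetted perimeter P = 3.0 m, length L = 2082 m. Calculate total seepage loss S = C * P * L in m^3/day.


S = C * P * L
  = 1.0 * 3.0 * 2082
  = 6246 m^3/day


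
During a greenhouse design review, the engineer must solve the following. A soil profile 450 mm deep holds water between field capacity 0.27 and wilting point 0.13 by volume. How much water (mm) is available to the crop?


AW = (FC - WP) * D
   = (0.27 - 0.13) * 450
   = 0.14 * 450
   = 63 mm


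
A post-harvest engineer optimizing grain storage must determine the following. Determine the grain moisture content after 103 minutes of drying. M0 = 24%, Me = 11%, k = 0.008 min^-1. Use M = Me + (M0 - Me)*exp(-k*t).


M = Me + (M0 - Me) * e^(-k*t)
  = 11 + (24 - 11) * e^(-0.008*103)
  = 11 + 13 * e^(-0.824)
  = 11 + 13 * 0.43867
  = 11 + 5.7028
  = 16.70%


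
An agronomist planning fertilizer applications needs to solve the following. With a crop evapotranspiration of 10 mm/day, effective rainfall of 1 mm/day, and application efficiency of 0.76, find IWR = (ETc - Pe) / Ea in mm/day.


IWR = (ETc - Pe) / Ea
    = (10 - 1) / 0.76
    = 9 / 0.76
    = 11.84 mm/day


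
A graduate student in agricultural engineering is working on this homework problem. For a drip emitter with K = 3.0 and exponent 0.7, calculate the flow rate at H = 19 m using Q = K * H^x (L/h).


Q = K * H^x
  = 3.0 * 19^0.7
  = 3.0 * 7.8547
  = 23.56 L/h


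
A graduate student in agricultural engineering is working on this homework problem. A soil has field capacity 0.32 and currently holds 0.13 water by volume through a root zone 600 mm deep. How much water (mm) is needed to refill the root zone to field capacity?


SMD = (FC - theta) * D
    = (0.32 - 0.13) * 600
    = 0.190 * 600
    = 114 mm


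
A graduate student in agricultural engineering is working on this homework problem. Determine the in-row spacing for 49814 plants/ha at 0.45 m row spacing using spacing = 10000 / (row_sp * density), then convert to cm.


spacing = 10000 / (row_sp * density)
        = 10000 / (0.45 * 49814)
        = 10000 / 22416.30
        = 0.44610 m = 44.61 cm


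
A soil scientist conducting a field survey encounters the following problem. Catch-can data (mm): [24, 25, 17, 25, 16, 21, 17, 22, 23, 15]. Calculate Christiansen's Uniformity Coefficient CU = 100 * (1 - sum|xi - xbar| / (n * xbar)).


xbar = 205 / 10 = 20.500
sum|xi - xbar| = 34
CU = 100 * (1 - 34 / (10 * 20.500))
   = 100 * (1 - 0.1659)
   = 83.41%


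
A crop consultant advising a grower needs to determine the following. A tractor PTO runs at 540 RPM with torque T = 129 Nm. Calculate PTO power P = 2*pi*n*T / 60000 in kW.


P = 2*pi*n*T / 60000
  = 2*pi * 540 * 129 / 60000
  = 437686.69 / 60000
  = 7.29 kW


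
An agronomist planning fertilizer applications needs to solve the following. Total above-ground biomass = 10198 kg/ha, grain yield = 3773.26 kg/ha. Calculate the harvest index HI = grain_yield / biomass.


HI = grain_yield / biomass
   = 3773.26 / 10198
   = 0.37


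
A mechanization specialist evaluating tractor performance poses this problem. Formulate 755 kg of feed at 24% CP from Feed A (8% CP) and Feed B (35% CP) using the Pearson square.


parts_A = CP_b - target = 35 - 24 = 11
parts_B = target - CP_a = 24 - 8 = 16
total_parts = 11 + 16 = 27
Feed A = 755 * 11 / 27 = 307.59 kg
Feed B = 755 * 16 / 27 = 447.41 kg

307.59 kg


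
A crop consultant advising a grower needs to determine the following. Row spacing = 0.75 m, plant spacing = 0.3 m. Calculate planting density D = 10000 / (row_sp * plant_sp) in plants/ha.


D = 10000 / (row_sp * plant_sp)
  = 10000 / (0.75 * 0.3)
  = 10000 / 0.2250
  = 44444.44 plants/ha


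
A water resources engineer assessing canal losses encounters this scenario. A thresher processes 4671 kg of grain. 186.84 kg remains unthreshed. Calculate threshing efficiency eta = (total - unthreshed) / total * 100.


eta = (total - unthreshed) / total * 100
    = (4671 - 186.84) / 4671 * 100
    = 4484.16 / 4671 * 100
    = 96%


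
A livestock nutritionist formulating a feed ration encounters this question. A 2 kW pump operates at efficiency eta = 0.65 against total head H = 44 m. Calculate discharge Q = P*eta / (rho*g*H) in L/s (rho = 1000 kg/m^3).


Q = (P * 1000 * eta) / (rho * g * H)
  = (2 * 1000 * 0.65) / (1000 * 9.81 * 44)
  = 1300 / 431640
  = 0.00301 m^3/s = 3.01 L/s


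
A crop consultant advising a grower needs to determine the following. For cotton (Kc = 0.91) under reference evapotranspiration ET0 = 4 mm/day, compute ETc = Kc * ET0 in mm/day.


ETc = Kc * ET0
    = 0.91 * 4
    = 3.64 mm/day


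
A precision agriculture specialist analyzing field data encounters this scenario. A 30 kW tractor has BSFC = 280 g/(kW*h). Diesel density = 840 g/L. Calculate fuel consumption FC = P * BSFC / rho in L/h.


FC = P * BSFC / rho_fuel
   = 30 * 280 / 840
   = 8400 / 840
   = 10 L/h


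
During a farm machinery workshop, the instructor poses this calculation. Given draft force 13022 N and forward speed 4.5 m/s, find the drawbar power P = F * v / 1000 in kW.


P = F * v / 1000
  = 13022 * 4.5 / 1000
  = 58599 / 1000
  = 58.60 kW


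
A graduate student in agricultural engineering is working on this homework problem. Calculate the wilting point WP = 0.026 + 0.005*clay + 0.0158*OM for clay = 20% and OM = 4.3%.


WP = 0.026 + 0.005*20 + 0.0158*4.3
   = 0.026 + 0.1000 + 0.0679
   = 0.1939


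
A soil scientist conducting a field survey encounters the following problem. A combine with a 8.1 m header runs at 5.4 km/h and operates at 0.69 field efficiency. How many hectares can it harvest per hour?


C = w * v * eta_f / 10
  = 8.1 * 5.4 * 0.69 / 10
  = 30.18 / 10
  = 3.02 ha/h


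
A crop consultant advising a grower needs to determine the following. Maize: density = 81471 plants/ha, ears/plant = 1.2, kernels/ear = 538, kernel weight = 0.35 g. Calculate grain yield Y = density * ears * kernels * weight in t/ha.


Y = density * ears * kernels * kw
  = 81471 * 1.2 * 538 * 0.35 g/ha
  = 18409187.16 g/ha
  = 18409.19 kg/ha = 18.41 t/ha


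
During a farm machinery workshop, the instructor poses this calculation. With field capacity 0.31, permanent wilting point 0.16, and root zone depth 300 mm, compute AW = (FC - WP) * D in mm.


AW = (FC - WP) * D
   = (0.31 - 0.16) * 300
   = 0.15 * 300
   = 45 mm


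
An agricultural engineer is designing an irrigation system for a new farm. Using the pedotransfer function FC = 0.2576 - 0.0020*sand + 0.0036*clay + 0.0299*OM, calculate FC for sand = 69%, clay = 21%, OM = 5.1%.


FC = 0.2576 - 0.0020*69 + 0.0036*21 + 0.0299*5.1
   = 0.2576 - 0.1380 + 0.0756 + 0.1525
   = 0.3477


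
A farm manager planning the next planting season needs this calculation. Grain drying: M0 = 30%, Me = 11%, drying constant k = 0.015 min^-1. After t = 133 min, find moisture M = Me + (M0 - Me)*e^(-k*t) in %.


M = Me + (M0 - Me) * e^(-k*t)
  = 11 + (30 - 11) * e^(-0.015*133)
  = 11 + 19 * e^(-1.995)
  = 11 + 19 * 0.13601
  = 11 + 2.5843
  = 13.58%


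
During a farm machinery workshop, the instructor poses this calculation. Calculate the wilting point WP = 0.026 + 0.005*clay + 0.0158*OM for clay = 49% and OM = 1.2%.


WP = 0.026 + 0.005*49 + 0.0158*1.2
   = 0.026 + 0.2450 + 0.0190
   = 0.2900


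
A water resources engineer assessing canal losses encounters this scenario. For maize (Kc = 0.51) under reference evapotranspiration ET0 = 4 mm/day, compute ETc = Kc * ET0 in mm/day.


ETc = Kc * ET0
    = 0.51 * 4
    = 2.04 mm/day


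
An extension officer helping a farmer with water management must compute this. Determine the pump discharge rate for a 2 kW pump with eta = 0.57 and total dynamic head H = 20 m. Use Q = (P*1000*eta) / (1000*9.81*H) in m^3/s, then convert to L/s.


Q = (P * 1000 * eta) / (rho * g * H)
  = (2 * 1000 * 0.57) / (1000 * 9.81 * 20)
  = 1140 / 196200
  = 0.00581 m^3/s = 5.81 L/s
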